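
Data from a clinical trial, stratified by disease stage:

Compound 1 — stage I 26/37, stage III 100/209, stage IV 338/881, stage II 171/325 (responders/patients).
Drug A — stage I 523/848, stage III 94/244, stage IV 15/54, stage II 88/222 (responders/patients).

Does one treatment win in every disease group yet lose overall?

Yes

Stage I: Compound 1 26/37 = 70.3%, Drug A 523/848 = 61.7% → Compound 1
Stage III: Compound 1 100/209 = 47.8%, Drug A 94/244 = 38.5% → Compound 1
Stage IV: Compound 1 338/881 = 38.4%, Drug A 15/54 = 27.8% → Compound 1
Stage II: Compound 1 171/325 = 52.6%, Drug A 88/222 = 39.6% → Compound 1
Overall: Compound 1 635/1452 = 43.7%, Drug A 720/1368 = 52.6% → Drug A
Compound 1 wins each disease group but Drug A wins overall — the comparison reverses. Compound 1's patients skew toward stage IV, which has a lower base rate.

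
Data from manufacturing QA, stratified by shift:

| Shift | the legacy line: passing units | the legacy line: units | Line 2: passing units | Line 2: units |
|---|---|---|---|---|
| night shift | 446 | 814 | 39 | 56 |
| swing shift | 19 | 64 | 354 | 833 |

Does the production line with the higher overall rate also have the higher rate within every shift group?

No

Night shift: the legacy line 446/814 = 54.8%, Line 2 39/56 = 69.6% → Line 2
Swing shift: the legacy line 19/64 = 29.7%, Line 2 354/833 = 42.5% → Line 2
Overall: the legacy line 465/878 = 53.0%, Line 2 393/889 = 44.2% → the legacy line
Line 2 wins each shift group but the legacy line wins overall — the comparison reverses. Line 2's units skew toward swing shift, which has a lower base rate.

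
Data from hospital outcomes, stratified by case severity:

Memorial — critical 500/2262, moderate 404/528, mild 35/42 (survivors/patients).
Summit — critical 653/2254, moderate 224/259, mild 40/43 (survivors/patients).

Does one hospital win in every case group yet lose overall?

Critical: Memorial 500/2262 = 22.1%, Summit 653/2254 = 29.0% → Summit
Moderate: Memorial 404/528 = 76.5%, Summit 224/259 = 86.5% → Summit
Mild: Memorial 35/42 = 83.3%, Summit 40/43 = 93.0% → Summit
Overall: Memorial 939/2832 = 33.2%, Summit 917/2556 = 35.9% → Summit
Summit wins overall and in every case group — no reversal.

No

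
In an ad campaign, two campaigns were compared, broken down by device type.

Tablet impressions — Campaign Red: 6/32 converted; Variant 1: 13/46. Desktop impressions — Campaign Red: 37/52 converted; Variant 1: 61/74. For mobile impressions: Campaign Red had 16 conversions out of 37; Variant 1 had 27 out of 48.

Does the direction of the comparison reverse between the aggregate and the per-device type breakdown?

No

Tablet: Campaign Red 6/32 = 18.8%, Variant 1 13/46 = 28.3% → Variant 1
Desktop: Campaign Red 37/52 = 71.2%, Variant 1 61/74 = 82.4% → Variant 1
Mobile: Campaign Red 16/37 = 43.2%, Variant 1 27/48 = 56.2% → Variant 1
Overall: Campaign Red 59/121 = 48.8%, Variant 1 101/168 = 60.1% → Variant 1
Variant 1 wins overall and in every device group — no reversal.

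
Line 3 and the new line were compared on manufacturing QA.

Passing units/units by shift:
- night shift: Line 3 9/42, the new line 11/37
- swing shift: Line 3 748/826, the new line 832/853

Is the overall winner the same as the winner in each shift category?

Night shift: Line 3 9/42 = 21.4%, the new line 11/37 = 29.7% → the new line
Swing shift: Line 3 748/826 = 90.6%, the new line 832/853 = 97.5% → the new line
Overall: Line 3 757/868 = 87.2%, the new line 843/890 = 94.7% → the new line
The new line wins overall and in every shift group — no reversal.

Yes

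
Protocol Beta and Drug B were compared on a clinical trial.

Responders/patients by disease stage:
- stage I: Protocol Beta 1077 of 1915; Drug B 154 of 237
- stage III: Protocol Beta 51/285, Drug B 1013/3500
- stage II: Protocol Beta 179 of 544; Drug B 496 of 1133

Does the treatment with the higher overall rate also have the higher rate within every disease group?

Stage I: Protocol Beta 1077/1915 = 56.2%, Drug B 154/237 = 65.0% → Drug B
Stage III: Protocol Beta 51/285 = 17.9%, Drug B 1013/3500 = 28.9% → Drug B
Stage II: Protocol Beta 179/544 = 32.9%, Drug B 496/1133 = 43.8% → Drug B
Overall: Protocol Beta 1307/2744 = 47.6%, Drug B 1663/4870 = 34.1% → Protocol Beta
Drug B wins each disease group but Protocol Beta wins overall — the comparison reverses. Drug B's patients skew toward stage III, which has a lower base rate.

No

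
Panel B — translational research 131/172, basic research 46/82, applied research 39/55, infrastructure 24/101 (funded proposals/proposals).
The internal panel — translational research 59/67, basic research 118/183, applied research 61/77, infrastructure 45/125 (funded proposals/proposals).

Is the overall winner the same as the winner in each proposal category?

Yes

Translational research: Panel B 131/172 = 76.2%, the internal panel 59/67 = 88.1% → the internal panel
Basic research: Panel B 46/82 = 56.1%, the internal panel 118/183 = 64.5% → the internal panel
Applied research: Panel B 39/55 = 70.9%, the internal panel 61/77 = 79.2% → the internal panel
Infrastructure: Panel B 24/101 = 23.8%, the internal panel 45/125 = 36.0% → the internal panel
Overall: Panel B 240/410 = 58.5%, the internal panel 283/452 = 62.6% → the internal panel
The internal panel wins overall and in every proposal group — no reversal.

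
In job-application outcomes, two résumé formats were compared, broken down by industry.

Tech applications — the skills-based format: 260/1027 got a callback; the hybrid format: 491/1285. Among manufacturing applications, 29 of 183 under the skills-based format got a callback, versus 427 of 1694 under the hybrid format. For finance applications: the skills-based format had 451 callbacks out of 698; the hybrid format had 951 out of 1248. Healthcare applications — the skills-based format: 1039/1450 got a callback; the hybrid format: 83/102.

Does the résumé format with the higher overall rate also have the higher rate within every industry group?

No

Tech: the skills-based format 260/1027 = 25.3%, the hybrid format 491/1285 = 38.2% → the hybrid format
Manufacturing: the skills-based format 29/183 = 15.8%, the hybrid format 427/1694 = 25.2% → the hybrid format
Finance: the skills-based format 451/698 = 64.6%, the hybrid format 951/1248 = 76.2% → the hybrid format
Healthcare: the skills-based format 1039/1450 = 71.7%, the hybrid format 83/102 = 81.4% → the hybrid format
Overall: the skills-based format 1779/3358 = 53.0%, the hybrid format 1952/4329 = 45.1% → the skills-based format
The hybrid format wins each industry group but the skills-based format wins overall — the comparison reverses. The hybrid format's applications skew toward manufacturing, which has a lower base rate.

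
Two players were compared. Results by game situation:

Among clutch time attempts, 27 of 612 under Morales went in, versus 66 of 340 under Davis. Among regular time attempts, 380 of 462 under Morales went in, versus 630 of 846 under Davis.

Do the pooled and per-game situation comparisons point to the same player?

Clutch time: Morales 27/612 = 4.4%, Davis 66/340 = 19.4% → Davis
Regular time: Morales 380/462 = 82.3%, Davis 630/846 = 74.5% → Morales
Overall: Morales 407/1074 = 37.9%, Davis 696/1186 = 58.7% → Davis
Neither sweeps: Morales wins 1 of 2 groups, Davis wins 1. Davis wins overall but not every group — no Simpson reversal.

No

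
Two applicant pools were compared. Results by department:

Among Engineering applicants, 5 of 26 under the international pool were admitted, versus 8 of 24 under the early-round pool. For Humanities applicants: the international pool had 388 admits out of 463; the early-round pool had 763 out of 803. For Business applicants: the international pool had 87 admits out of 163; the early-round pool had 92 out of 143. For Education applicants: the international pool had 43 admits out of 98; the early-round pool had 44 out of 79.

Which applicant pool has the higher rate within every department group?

the early-round pool

Engineering: the international pool 5/26 = 19.2%, the early-round pool 8/24 = 33.3% → the early-round pool
Humanities: the international pool 388/463 = 83.8%, the early-round pool 763/803 = 95.0% → the early-round pool
Business: the international pool 87/163 = 53.4%, the early-round pool 92/143 = 64.3% → the early-round pool
Education: the international pool 43/98 = 43.9%, the early-round pool 44/79 = 55.7% → the early-round pool
The early-round pool has the higher rate in all 4 groups.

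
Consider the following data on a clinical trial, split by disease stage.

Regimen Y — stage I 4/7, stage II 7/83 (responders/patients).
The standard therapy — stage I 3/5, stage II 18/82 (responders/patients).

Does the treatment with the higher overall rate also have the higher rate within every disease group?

Stage I: Regimen Y 4/7 = 57.1%, the standard therapy 3/5 = 60.0% → the standard therapy
Stage II: Regimen Y 7/83 = 8.4%, the standard therapy 18/82 = 22.0% → the standard therapy
Overall: Regimen Y 11/90 = 12.2%, the standard therapy 21/87 = 24.1% → the standard therapy
The standard therapy wins overall and in every disease group — no reversal.

Yes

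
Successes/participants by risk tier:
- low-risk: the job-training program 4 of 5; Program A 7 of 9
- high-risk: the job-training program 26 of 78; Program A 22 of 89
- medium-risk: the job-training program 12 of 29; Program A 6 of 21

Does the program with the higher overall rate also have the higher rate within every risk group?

Yes

Low-risk: the job-training program 4/5 = 80.0%, Program A 7/9 = 77.8% → the job-training program
High-risk: the job-training program 26/78 = 33.3%, Program A 22/89 = 24.7% → the job-training program
Medium-risk: the job-training program 12/29 = 41.4%, Program A 6/21 = 28.6% → the job-training program
Overall: the job-training program 42/112 = 37.5%, Program A 35/119 = 29.4% → the job-training program
The job-training program wins overall and in every risk group — no reversal.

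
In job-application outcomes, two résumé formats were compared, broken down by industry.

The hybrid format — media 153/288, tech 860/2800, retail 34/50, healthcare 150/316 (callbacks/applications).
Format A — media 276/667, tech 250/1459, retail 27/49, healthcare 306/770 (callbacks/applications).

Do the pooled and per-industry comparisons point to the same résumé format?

Media: the hybrid format 153/288 = 53.1%, Format A 276/667 = 41.4% → the hybrid format
Tech: the hybrid format 860/2800 = 30.7%, Format A 250/1459 = 17.1% → the hybrid format
Retail: the hybrid format 34/50 = 68.0%, Format A 27/49 = 55.1% → the hybrid format
Healthcare: the hybrid format 150/316 = 47.5%, Format A 306/770 = 39.7% → the hybrid format
Overall: the hybrid format 1197/3454 = 34.7%, Format A 859/2945 = 29.2% → the hybrid format
The hybrid format wins overall and in every industry group — no reversal.

Yes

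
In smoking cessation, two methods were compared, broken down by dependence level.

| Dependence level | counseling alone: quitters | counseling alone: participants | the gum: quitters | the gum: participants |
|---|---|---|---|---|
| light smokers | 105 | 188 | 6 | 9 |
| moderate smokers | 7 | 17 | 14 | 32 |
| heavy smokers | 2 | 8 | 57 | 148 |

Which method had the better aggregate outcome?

Light smokers: counseling alone 105/188 = 55.9%, the gum 6/9 = 66.7% → the gum
Moderate smokers: counseling alone 7/17 = 41.2%, the gum 14/32 = 43.8% → the gum
Heavy smokers: counseling alone 2/8 = 25.0%, the gum 57/148 = 38.5% → the gum
Overall: counseling alone 114/213 = 53.5%, the gum 77/189 = 40.7% → counseling alone
(The gum wins every dependence group but counseling alone wins overall — the gum's participants skew toward the low-rate heavy smokers group.)

counseling alone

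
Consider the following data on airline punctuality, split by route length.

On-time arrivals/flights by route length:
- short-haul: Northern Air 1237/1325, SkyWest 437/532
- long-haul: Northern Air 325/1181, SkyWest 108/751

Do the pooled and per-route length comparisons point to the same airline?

Yes

Short-haul: Northern Air 1237/1325 = 93.4%, SkyWest 437/532 = 82.1% → Northern Air
Long-haul: Northern Air 325/1181 = 27.5%, SkyWest 108/751 = 14.4% → Northern Air
Overall: Northern Air 1562/2506 = 62.3%, SkyWest 545/1283 = 42.5% → Northern Air
Northern Air wins overall and in every route group — no reversal.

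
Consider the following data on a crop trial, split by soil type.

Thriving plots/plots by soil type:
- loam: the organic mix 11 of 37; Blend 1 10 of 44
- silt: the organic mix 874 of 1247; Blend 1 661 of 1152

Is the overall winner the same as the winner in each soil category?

Yes

Loam: the organic mix 11/37 = 29.7%, Blend 1 10/44 = 22.7% → the organic mix
Silt: the organic mix 874/1247 = 70.1%, Blend 1 661/1152 = 57.4% → the organic mix
Overall: the organic mix 885/1284 = 68.9%, Blend 1 671/1196 = 56.1% → the organic mix
The organic mix wins overall and in every soil group — no reversal.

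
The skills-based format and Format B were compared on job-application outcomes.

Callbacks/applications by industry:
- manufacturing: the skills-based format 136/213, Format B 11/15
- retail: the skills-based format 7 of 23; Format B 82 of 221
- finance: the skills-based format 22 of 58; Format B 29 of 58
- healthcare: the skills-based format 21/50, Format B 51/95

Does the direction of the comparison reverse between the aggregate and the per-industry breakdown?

Yes

Manufacturing: the skills-based format 136/213 = 63.8%, Format B 11/15 = 73.3% → Format B
Retail: the skills-based format 7/23 = 30.4%, Format B 82/221 = 37.1% → Format B
Finance: the skills-based format 22/58 = 37.9%, Format B 29/58 = 50.0% → Format B
Healthcare: the skills-based format 21/50 = 42.0%, Format B 51/95 = 53.7% → Format B
Overall: the skills-based format 186/344 = 54.1%, Format B 173/389 = 44.5% → the skills-based format
Format B wins each industry group but the skills-based format wins overall — the comparison reverses. Format B's applications skew toward retail, which has a lower base rate.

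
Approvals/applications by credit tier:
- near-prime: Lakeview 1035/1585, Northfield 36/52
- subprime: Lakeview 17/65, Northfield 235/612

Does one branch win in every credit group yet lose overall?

Yes

Near-prime: Lakeview 1035/1585 = 65.3%, Northfield 36/52 = 69.2% → Northfield
Subprime: Lakeview 17/65 = 26.2%, Northfield 235/612 = 38.4% → Northfield
Overall: Lakeview 1052/1650 = 63.8%, Northfield 271/664 = 40.8% → Lakeview
Northfield wins each credit group but Lakeview wins overall — the comparison reverses. Northfield's applications skew toward subprime, which has a lower base rate.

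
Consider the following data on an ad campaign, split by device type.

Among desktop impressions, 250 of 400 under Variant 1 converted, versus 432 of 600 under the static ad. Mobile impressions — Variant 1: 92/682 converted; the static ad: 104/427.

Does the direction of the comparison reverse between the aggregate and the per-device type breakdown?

Desktop: Variant 1 250/400 = 62.5%, the static ad 432/600 = 72.0% → the static ad
Mobile: Variant 1 92/682 = 13.5%, the static ad 104/427 = 24.4% → the static ad
Overall: Variant 1 342/1082 = 31.6%, the static ad 536/1027 = 52.2% → the static ad
The static ad wins overall and in every device group — no reversal.

No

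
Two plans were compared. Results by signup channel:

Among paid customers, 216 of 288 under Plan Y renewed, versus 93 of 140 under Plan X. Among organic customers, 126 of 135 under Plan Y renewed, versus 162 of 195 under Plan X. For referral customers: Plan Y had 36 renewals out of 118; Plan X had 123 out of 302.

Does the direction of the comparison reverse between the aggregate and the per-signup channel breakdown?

Paid: Plan Y 216/288 = 75.0%, Plan X 93/140 = 66.4% → Plan Y
Organic: Plan Y 126/135 = 93.3%, Plan X 162/195 = 83.1% → Plan Y
Referral: Plan Y 36/118 = 30.5%, Plan X 123/302 = 40.7% → Plan X
Overall: Plan Y 378/541 = 69.9%, Plan X 378/637 = 59.3% → Plan Y
Neither sweeps: Plan Y wins 2 of 3 groups, Plan X wins 1. Plan Y wins overall but not every group — no Simpson reversal.

No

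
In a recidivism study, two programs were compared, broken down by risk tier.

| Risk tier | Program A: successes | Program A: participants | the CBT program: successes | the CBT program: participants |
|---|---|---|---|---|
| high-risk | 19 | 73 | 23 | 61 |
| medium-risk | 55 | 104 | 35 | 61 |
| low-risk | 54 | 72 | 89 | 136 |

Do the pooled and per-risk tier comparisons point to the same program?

No

High-risk: Program A 19/73 = 26.0%, the CBT program 23/61 = 37.7% → the CBT program
Medium-risk: Program A 55/104 = 52.9%, the CBT program 35/61 = 57.4% → the CBT program
Low-risk: Program A 54/72 = 75.0%, the CBT program 89/136 = 65.4% → Program A
Overall: Program A 128/249 = 51.4%, the CBT program 147/258 = 57.0% → the CBT program
Neither sweeps: Program A wins 1 of 3 groups, the CBT program wins 2. The CBT program wins overall but not every group — no Simpson reversal.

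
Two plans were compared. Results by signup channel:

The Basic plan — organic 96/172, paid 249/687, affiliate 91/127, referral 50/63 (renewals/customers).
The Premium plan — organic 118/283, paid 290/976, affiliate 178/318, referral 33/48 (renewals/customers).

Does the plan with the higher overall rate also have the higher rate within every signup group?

Organic: the Basic plan 96/172 = 55.8%, the Premium plan 118/283 = 41.7% → the Basic plan
Paid: the Basic plan 249/687 = 36.2%, the Premium plan 290/976 = 29.7% → the Basic plan
Affiliate: the Basic plan 91/127 = 71.7%, the Premium plan 178/318 = 56.0% → the Basic plan
Referral: the Basic plan 50/63 = 79.4%, the Premium plan 33/48 = 68.8% → the Basic plan
Overall: the Basic plan 486/1049 = 46.3%, the Premium plan 619/1625 = 38.1% → the Basic plan
The Basic plan wins overall and in every signup group — no reversal.

Yes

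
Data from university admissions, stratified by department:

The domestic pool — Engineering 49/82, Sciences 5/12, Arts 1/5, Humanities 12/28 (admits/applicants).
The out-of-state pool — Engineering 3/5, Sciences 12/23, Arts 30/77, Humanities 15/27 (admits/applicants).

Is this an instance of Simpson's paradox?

Yes

Engineering: the domestic pool 49/82 = 59.8%, the out-of-state pool 3/5 = 60.0% → the out-of-state pool
Sciences: the domestic pool 5/12 = 41.7%, the out-of-state pool 12/23 = 52.2% → the out-of-state pool
Arts: the domestic pool 1/5 = 20.0%, the out-of-state pool 30/77 = 39.0% → the out-of-state pool
Humanities: the domestic pool 12/28 = 42.9%, the out-of-state pool 15/27 = 55.6% → the out-of-state pool
Overall: the domestic pool 67/127 = 52.8%, the out-of-state pool 60/132 = 45.5% → the domestic pool
The out-of-state pool wins each department group but the domestic pool wins overall — the comparison reverses. The out-of-state pool's applicants skew toward Arts, which has a lower base rate.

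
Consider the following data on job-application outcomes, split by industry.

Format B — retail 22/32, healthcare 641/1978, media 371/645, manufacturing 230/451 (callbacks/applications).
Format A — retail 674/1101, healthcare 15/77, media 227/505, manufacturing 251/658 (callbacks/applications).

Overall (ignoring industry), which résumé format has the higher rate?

Retail: Format B 22/32 = 68.8%, Format A 674/1101 = 61.2% → Format B
Healthcare: Format B 641/1978 = 32.4%, Format A 15/77 = 19.5% → Format B
Media: Format B 371/645 = 57.5%, Format A 227/505 = 45.0% → Format B
Manufacturing: Format B 230/451 = 51.0%, Format A 251/658 = 38.1% → Format B
Overall: Format B 1264/3106 = 40.7%, Format A 1167/2341 = 49.9% → Format A
(Format B wins every industry group but Format A wins overall — Format B's applications skew toward the low-rate healthcare group.)

Format A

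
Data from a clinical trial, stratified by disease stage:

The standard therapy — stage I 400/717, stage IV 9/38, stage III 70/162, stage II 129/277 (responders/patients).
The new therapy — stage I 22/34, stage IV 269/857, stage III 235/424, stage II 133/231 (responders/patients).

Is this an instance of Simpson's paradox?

Stage I: the standard therapy 400/717 = 55.8%, the new therapy 22/34 = 64.7% → the new therapy
Stage IV: the standard therapy 9/38 = 23.7%, the new therapy 269/857 = 31.4% → the new therapy
Stage III: the standard therapy 70/162 = 43.2%, the new therapy 235/424 = 55.4% → the new therapy
Stage II: the standard therapy 129/277 = 46.6%, the new therapy 133/231 = 57.6% → the new therapy
Overall: the standard therapy 608/1194 = 50.9%, the new therapy 659/1546 = 42.6% → the standard therapy
The new therapy wins each disease group but the standard therapy wins overall — the comparison reverses. The new therapy's patients skew toward stage IV, which has a lower base rate.

Yes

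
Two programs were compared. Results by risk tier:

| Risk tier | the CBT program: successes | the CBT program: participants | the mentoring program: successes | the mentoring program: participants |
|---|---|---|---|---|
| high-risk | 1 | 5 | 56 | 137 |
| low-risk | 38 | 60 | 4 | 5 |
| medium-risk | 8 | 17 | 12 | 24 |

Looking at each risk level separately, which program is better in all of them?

the mentoring program

High-risk: the CBT program 1/5 = 20.0%, the mentoring program 56/137 = 40.9% → the mentoring program
Low-risk: the CBT program 38/60 = 63.3%, the mentoring program 4/5 = 80.0% → the mentoring program
Medium-risk: the CBT program 8/17 = 47.1%, the mentoring program 12/24 = 50.0% → the mentoring program
The mentoring program has the higher rate in all 3 groups.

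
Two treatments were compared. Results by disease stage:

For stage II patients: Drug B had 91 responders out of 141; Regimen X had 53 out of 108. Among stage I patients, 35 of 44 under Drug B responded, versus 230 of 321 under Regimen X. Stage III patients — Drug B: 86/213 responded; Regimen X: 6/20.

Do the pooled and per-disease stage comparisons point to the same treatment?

No

Stage II: Drug B 91/141 = 64.5%, Regimen X 53/108 = 49.1% → Drug B
Stage I: Drug B 35/44 = 79.5%, Regimen X 230/321 = 71.7% → Drug B
Stage III: Drug B 86/213 = 40.4%, Regimen X 6/20 = 30.0% → Drug B
Overall: Drug B 212/398 = 53.3%, Regimen X 289/449 = 64.4% → Regimen X
Drug B wins each disease group but Regimen X wins overall — the comparison reverses. Drug B's patients skew toward stage III, which has a lower base rate.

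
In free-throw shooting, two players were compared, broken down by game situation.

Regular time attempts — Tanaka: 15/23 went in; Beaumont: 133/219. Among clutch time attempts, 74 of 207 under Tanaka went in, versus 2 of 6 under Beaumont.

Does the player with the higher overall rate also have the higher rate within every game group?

Regular time: Tanaka 15/23 = 65.2%, Beaumont 133/219 = 60.7% → Tanaka
Clutch time: Tanaka 74/207 = 35.7%, Beaumont 2/6 = 33.3% → Tanaka
Overall: Tanaka 89/230 = 38.7%, Beaumont 135/225 = 60.0% → Beaumont
Tanaka wins each game group but Beaumont wins overall — the comparison reverses. Tanaka's attempts skew toward clutch time, which has a lower base rate.

No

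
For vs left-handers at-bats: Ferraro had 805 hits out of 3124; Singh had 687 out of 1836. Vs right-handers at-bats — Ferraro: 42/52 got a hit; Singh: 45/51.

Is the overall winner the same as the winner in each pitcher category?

Yes

Vs left-handers: Ferraro 805/3124 = 25.8%, Singh 687/1836 = 37.4% → Singh
Vs right-handers: Ferraro 42/52 = 80.8%, Singh 45/51 = 88.2% → Singh
Overall: Ferraro 847/3176 = 26.7%, Singh 732/1887 = 38.8% → Singh
Singh wins overall and in every pitcher group — no reversal.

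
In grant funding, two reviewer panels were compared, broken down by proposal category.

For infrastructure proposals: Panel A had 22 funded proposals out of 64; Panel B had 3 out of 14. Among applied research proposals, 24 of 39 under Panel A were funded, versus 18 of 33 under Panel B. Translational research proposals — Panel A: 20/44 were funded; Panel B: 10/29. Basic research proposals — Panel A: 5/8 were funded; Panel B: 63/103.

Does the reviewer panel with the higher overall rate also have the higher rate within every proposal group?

Infrastructure: Panel A 22/64 = 34.4%, Panel B 3/14 = 21.4% → Panel A
Applied research: Panel A 24/39 = 61.5%, Panel B 18/33 = 54.5% → Panel A
Translational research: Panel A 20/44 = 45.5%, Panel B 10/29 = 34.5% → Panel A
Basic research: Panel A 5/8 = 62.5%, Panel B 63/103 = 61.2% → Panel A
Overall: Panel A 71/155 = 45.8%, Panel B 94/179 = 52.5% → Panel B
Panel A wins each proposal group but Panel B wins overall — the comparison reverses. Panel A's proposals skew toward infrastructure, which has a lower base rate.

No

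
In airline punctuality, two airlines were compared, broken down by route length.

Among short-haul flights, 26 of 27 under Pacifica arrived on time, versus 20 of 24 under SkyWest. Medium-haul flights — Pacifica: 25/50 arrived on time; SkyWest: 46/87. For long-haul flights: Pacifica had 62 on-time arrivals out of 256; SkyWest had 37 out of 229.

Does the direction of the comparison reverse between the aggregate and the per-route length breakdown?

No

Short-haul: Pacifica 26/27 = 96.3%, SkyWest 20/24 = 83.3% → Pacifica
Medium-haul: Pacifica 25/50 = 50.0%, SkyWest 46/87 = 52.9% → SkyWest
Long-haul: Pacifica 62/256 = 24.2%, SkyWest 37/229 = 16.2% → Pacifica
Overall: Pacifica 113/333 = 33.9%, SkyWest 103/340 = 30.3% → Pacifica
Neither sweeps: Pacifica wins 2 of 3 groups, SkyWest wins 1. Pacifica wins overall but not every group — no Simpson reversal.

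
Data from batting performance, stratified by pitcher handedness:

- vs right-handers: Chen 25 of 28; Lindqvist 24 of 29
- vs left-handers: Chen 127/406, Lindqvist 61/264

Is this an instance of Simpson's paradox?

Vs right-handers: Chen 25/28 = 89.3%, Lindqvist 24/29 = 82.8% → Chen
Vs left-handers: Chen 127/406 = 31.3%, Lindqvist 61/264 = 23.1% → Chen
Overall: Chen 152/434 = 35.0%, Lindqvist 85/293 = 29.0% → Chen
Chen wins overall and in every pitcher group — no reversal.

No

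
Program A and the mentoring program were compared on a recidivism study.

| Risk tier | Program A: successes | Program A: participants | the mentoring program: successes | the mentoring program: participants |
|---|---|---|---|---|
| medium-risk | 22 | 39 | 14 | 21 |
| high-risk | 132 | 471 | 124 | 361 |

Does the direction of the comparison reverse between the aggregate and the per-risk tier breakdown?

No

Medium-risk: Program A 22/39 = 56.4%, the mentoring program 14/21 = 66.7% → the mentoring program
High-risk: Program A 132/471 = 28.0%, the mentoring program 124/361 = 34.3% → the mentoring program
Overall: Program A 154/510 = 30.2%, the mentoring program 138/382 = 36.1% → the mentoring program
The mentoring program wins overall and in every risk group — no reversal.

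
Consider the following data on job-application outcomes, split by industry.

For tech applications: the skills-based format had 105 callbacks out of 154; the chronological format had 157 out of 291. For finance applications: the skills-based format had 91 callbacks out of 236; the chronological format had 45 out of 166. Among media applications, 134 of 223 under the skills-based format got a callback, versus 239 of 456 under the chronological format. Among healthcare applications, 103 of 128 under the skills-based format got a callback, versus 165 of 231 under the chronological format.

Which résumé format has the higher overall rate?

the skills-based format

Tech: the skills-based format 105/154 = 68.2%, the chronological format 157/291 = 54.0% → the skills-based format
Finance: the skills-based format 91/236 = 38.6%, the chronological format 45/166 = 27.1% → the skills-based format
Media: the skills-based format 134/223 = 60.1%, the chronological format 239/456 = 52.4% → the skills-based format
Healthcare: the skills-based format 103/128 = 80.5%, the chronological format 165/231 = 71.4% → the skills-based format
Overall: the skills-based format 433/741 = 58.4%, the chronological format 606/1144 = 53.0% → the skills-based format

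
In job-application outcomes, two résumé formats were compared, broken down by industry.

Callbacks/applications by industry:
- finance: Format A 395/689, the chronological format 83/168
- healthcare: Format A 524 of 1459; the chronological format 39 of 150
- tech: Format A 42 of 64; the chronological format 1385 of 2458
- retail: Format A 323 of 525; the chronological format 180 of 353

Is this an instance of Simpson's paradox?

Finance: Format A 395/689 = 57.3%, the chronological format 83/168 = 49.4% → Format A
Healthcare: Format A 524/1459 = 35.9%, the chronological format 39/150 = 26.0% → Format A
Tech: Format A 42/64 = 65.6%, the chronological format 1385/2458 = 56.3% → Format A
Retail: Format A 323/525 = 61.5%, the chronological format 180/353 = 51.0% → Format A
Overall: Format A 1284/2737 = 46.9%, the chronological format 1687/3129 = 53.9% → the chronological format
Format A wins each industry group but the chronological format wins overall — the comparison reverses. Format A's applications skew toward healthcare, which has a lower base rate.

Yes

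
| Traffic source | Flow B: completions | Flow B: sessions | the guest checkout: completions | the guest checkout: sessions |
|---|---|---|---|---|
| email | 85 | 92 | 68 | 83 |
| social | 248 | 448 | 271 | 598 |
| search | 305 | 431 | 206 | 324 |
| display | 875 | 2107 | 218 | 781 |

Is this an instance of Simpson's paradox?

Email: Flow B 85/92 = 92.4%, the guest checkout 68/83 = 81.9% → Flow B
Social: Flow B 248/448 = 55.4%, the guest checkout 271/598 = 45.3% → Flow B
Search: Flow B 305/431 = 70.8%, the guest checkout 206/324 = 63.6% → Flow B
Display: Flow B 875/2107 = 41.5%, the guest checkout 218/781 = 27.9% → Flow B
Overall: Flow B 1513/3078 = 49.2%, the guest checkout 763/1786 = 42.7% → Flow B
Flow B wins overall and in every traffic group — no reversal.

No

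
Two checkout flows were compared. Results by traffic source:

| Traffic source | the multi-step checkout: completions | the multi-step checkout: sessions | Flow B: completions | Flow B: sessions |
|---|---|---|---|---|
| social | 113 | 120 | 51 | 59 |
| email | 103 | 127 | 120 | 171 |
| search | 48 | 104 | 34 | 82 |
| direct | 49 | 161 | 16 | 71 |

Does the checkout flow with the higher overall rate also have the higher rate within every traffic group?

Social: the multi-step checkout 113/120 = 94.2%, Flow B 51/59 = 86.4% → the multi-step checkout
Email: the multi-step checkout 103/127 = 81.1%, Flow B 120/171 = 70.2% → the multi-step checkout
Search: the multi-step checkout 48/104 = 46.2%, Flow B 34/82 = 41.5% → the multi-step checkout
Direct: the multi-step checkout 49/161 = 30.4%, Flow B 16/71 = 22.5% → the multi-step checkout
Overall: the multi-step checkout 313/512 = 61.1%, Flow B 221/383 = 57.7% → the multi-step checkout
The multi-step checkout wins overall and in every traffic group — no reversal.

Yes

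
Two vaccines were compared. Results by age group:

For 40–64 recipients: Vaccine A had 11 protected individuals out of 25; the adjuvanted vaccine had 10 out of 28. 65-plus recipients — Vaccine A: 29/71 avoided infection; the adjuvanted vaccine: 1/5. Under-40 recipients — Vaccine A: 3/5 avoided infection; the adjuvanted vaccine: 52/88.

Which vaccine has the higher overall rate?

the adjuvanted vaccine

40–64: Vaccine A 11/25 = 44.0%, the adjuvanted vaccine 10/28 = 35.7% → Vaccine A
65-plus: Vaccine A 29/71 = 40.8%, the adjuvanted vaccine 1/5 = 20.0% → Vaccine A
Under-40: Vaccine A 3/5 = 60.0%, the adjuvanted vaccine 52/88 = 59.1% → Vaccine A
Overall: Vaccine A 43/101 = 42.6%, the adjuvanted vaccine 63/121 = 52.1% → the adjuvanted vaccine
(Vaccine A wins every age group but the adjuvanted vaccine wins overall — Vaccine A's recipients skew toward the low-rate 65-plus group.)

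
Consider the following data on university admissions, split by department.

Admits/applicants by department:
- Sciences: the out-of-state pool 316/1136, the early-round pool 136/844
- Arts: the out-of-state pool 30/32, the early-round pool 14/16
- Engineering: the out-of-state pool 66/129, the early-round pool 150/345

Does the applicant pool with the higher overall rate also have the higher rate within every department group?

Yes

Sciences: the out-of-state pool 316/1136 = 27.8%, the early-round pool 136/844 = 16.1% → the out-of-state pool
Arts: the out-of-state pool 30/32 = 93.8%, the early-round pool 14/16 = 87.5% → the out-of-state pool
Engineering: the out-of-state pool 66/129 = 51.2%, the early-round pool 150/345 = 43.5% → the out-of-state pool
Overall: the out-of-state pool 412/1297 = 31.8%, the early-round pool 300/1205 = 24.9% → the out-of-state pool
The out-of-state pool wins overall and in every department group — no reversal.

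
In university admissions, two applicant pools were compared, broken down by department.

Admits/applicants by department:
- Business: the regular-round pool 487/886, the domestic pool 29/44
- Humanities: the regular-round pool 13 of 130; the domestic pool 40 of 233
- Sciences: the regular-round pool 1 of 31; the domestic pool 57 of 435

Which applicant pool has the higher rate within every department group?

the domestic pool

Business: the regular-round pool 487/886 = 55.0%, the domestic pool 29/44 = 65.9% → the domestic pool
Humanities: the regular-round pool 13/130 = 10.0%, the domestic pool 40/233 = 17.2% → the domestic pool
Sciences: the regular-round pool 1/31 = 3.2%, the domestic pool 57/435 = 13.1% → the domestic pool
The domestic pool has the higher rate in all 3 groups.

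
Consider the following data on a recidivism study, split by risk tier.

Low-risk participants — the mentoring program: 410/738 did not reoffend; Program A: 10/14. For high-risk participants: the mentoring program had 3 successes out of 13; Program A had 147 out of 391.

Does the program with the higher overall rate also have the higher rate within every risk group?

Low-risk: the mentoring program 410/738 = 55.6%, Program A 10/14 = 71.4% → Program A
High-risk: the mentoring program 3/13 = 23.1%, Program A 147/391 = 37.6% → Program A
Overall: the mentoring program 413/751 = 55.0%, Program A 157/405 = 38.8% → the mentoring program
Program A wins each risk group but the mentoring program wins overall — the comparison reverses. Program A's participants skew toward high-risk, which has a lower base rate.

No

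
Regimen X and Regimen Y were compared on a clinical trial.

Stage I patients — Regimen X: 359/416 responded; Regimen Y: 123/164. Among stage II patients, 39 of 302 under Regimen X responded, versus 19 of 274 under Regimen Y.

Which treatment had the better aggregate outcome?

Stage I: Regimen X 359/416 = 86.3%, Regimen Y 123/164 = 75.0% → Regimen X
Stage II: Regimen X 39/302 = 12.9%, Regimen Y 19/274 = 6.9% → Regimen X
Overall: Regimen X 398/718 = 55.4%, Regimen Y 142/438 = 32.4% → Regimen X

Regimen X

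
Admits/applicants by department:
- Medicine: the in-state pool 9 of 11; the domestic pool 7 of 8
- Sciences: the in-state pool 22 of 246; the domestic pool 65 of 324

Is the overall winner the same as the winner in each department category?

Medicine: the in-state pool 9/11 = 81.8%, the domestic pool 7/8 = 87.5% → the domestic pool
Sciences: the in-state pool 22/246 = 8.9%, the domestic pool 65/324 = 20.1% → the domestic pool
Overall: the in-state pool 31/257 = 12.1%, the domestic pool 72/332 = 21.7% → the domestic pool
The domestic pool wins overall and in every department group — no reversal.

Yes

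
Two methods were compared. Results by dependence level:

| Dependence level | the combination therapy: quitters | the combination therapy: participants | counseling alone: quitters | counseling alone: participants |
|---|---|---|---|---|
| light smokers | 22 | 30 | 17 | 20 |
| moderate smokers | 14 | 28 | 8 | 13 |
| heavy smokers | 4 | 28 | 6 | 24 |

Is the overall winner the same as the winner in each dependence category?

Yes

Light smokers: the combination therapy 22/30 = 73.3%, counseling alone 17/20 = 85.0% → counseling alone
Moderate smokers: the combination therapy 14/28 = 50.0%, counseling alone 8/13 = 61.5% → counseling alone
Heavy smokers: the combination therapy 4/28 = 14.3%, counseling alone 6/24 = 25.0% → counseling alone
Overall: the combination therapy 40/86 = 46.5%, counseling alone 31/57 = 54.4% → counseling alone
Counseling alone wins overall and in every dependence group — no reversal.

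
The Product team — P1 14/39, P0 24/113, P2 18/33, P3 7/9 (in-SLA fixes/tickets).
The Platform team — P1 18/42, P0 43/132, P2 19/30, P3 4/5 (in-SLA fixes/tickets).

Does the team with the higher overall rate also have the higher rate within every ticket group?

Yes

P1: the Product team 14/39 = 35.9%, the Platform team 18/42 = 42.9% → the Platform team
P0: the Product team 24/113 = 21.2%, the Platform team 43/132 = 32.6% → the Platform team
P2: the Product team 18/33 = 54.5%, the Platform team 19/30 = 63.3% → the Platform team
P3: the Product team 7/9 = 77.8%, the Platform team 4/5 = 80.0% → the Platform team
Overall: the Product team 63/194 = 32.5%, the Platform team 84/209 = 40.2% → the Platform team
The Platform team wins overall and in every ticket group — no reversal.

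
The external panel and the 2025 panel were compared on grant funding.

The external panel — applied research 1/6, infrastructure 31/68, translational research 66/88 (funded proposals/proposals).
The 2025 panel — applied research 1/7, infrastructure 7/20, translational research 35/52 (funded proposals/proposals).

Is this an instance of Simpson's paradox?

Applied research: the external panel 1/6 = 16.7%, the 2025 panel 1/7 = 14.3% → the external panel
Infrastructure: the external panel 31/68 = 45.6%, the 2025 panel 7/20 = 35.0% → the external panel
Translational research: the external panel 66/88 = 75.0%, the 2025 panel 35/52 = 67.3% → the external panel
Overall: the external panel 98/162 = 60.5%, the 2025 panel 43/79 = 54.4% → the external panel
The external panel wins overall and in every proposal group — no reversal.

No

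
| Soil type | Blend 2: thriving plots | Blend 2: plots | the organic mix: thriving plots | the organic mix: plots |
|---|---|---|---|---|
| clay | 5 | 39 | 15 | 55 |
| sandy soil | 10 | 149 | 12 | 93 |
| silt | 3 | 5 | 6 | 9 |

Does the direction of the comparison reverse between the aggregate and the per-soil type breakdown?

No

Clay: Blend 2 5/39 = 12.8%, the organic mix 15/55 = 27.3% → the organic mix
Sandy soil: Blend 2 10/149 = 6.7%, the organic mix 12/93 = 12.9% → the organic mix
Silt: Blend 2 3/5 = 60.0%, the organic mix 6/9 = 66.7% → the organic mix
Overall: Blend 2 18/193 = 9.3%, the organic mix 33/157 = 21.0% → the organic mix
The organic mix wins overall and in every soil group — no reversal.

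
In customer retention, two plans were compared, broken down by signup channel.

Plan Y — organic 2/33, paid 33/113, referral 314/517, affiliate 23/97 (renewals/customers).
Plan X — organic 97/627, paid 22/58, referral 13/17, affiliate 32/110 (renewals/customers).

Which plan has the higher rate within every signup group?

Organic: Plan Y 2/33 = 6.1%, Plan X 97/627 = 15.5% → Plan X
Paid: Plan Y 33/113 = 29.2%, Plan X 22/58 = 37.9% → Plan X
Referral: Plan Y 314/517 = 60.7%, Plan X 13/17 = 76.5% → Plan X
Affiliate: Plan Y 23/97 = 23.7%, Plan X 32/110 = 29.1% → Plan X
Plan X has the higher rate in all 4 groups.

Plan X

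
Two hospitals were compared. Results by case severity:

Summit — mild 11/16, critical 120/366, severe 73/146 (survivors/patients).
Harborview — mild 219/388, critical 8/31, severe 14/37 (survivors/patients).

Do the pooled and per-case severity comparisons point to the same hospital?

No

Mild: Summit 11/16 = 68.8%, Harborview 219/388 = 56.4% → Summit
Critical: Summit 120/366 = 32.8%, Harborview 8/31 = 25.8% → Summit
Severe: Summit 73/146 = 50.0%, Harborview 14/37 = 37.8% → Summit
Overall: Summit 204/528 = 38.6%, Harborview 241/456 = 52.9% → Harborview
Summit wins each case group but Harborview wins overall — the comparison reverses. Summit's patients skew toward critical, which has a lower base rate.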